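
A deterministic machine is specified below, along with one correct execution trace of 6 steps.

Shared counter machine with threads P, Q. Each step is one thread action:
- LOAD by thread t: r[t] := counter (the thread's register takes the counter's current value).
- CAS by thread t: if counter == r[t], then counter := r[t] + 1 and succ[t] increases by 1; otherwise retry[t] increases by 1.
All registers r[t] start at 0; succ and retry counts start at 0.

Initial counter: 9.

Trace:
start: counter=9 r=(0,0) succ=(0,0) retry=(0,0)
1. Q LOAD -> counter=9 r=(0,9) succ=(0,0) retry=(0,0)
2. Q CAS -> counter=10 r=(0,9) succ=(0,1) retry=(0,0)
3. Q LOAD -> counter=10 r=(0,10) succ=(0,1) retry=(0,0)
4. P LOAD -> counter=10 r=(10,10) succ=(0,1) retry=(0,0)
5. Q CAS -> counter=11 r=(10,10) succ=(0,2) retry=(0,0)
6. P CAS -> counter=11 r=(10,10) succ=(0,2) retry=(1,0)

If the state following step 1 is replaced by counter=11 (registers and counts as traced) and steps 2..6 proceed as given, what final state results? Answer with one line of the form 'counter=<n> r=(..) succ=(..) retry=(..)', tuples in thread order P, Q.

state after step 1 := counter=11 r=(0,9) succ=(0,0) retry=(0,0)
2. Q CAS -> counter=11 r=(0,9) succ=(0,0) retry=(0,1)
3. Q LOAD -> counter=11 r=(0,11) succ=(0,0) retry=(0,1)
4. P LOAD -> counter=11 r=(11,11) succ=(0,0) retry=(0,1)
5. Q CAS -> counter=12 r=(11,11) succ=(0,1) retry=(0,1)
6. P CAS -> counter=12 r=(11,11) succ=(0,1) retry=(1,1)

counter=12 r=(11,11) succ=(0,1) retry=(1,1)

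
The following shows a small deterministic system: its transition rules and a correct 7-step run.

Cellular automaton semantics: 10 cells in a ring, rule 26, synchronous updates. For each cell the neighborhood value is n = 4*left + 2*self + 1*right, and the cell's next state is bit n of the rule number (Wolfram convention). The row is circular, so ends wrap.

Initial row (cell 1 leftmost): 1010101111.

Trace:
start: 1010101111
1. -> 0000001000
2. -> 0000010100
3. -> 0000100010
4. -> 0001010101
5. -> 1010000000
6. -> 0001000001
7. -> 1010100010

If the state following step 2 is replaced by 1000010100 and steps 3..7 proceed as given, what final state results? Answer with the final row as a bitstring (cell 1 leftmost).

1000110100

state after step 2 := 1000010100
3. -> 0100100011
4. -> 0011010110
5. -> 0110000101
6. -> 0101001000
7. -> 1000110100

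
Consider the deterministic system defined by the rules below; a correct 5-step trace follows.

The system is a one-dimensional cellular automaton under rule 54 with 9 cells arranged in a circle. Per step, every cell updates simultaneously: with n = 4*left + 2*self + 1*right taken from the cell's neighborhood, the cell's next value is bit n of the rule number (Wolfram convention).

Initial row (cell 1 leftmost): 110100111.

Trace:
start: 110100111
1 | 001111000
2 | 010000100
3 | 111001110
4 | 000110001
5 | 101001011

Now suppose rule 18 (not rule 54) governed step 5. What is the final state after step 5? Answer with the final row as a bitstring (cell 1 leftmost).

(re-executing step 5 under rule 18; state before step 5: 000110001)
5 | 101001010

101001010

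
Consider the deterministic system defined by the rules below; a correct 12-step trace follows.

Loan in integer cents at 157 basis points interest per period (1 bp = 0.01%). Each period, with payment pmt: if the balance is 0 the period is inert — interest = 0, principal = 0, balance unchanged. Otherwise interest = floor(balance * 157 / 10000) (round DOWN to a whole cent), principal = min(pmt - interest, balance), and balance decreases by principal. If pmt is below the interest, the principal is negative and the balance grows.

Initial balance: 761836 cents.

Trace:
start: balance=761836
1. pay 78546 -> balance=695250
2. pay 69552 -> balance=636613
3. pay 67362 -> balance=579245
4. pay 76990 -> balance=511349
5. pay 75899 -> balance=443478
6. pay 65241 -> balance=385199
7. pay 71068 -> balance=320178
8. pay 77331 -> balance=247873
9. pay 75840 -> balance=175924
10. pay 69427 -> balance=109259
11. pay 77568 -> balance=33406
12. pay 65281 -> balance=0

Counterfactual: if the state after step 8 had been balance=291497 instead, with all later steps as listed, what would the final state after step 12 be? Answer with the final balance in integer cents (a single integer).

state after step 8 := balance=291497
9. pay 75840 -> balance=220233
10. pay 69427 -> balance=154263
11. pay 77568 -> balance=79116
12. pay 65281 -> balance=15077

15077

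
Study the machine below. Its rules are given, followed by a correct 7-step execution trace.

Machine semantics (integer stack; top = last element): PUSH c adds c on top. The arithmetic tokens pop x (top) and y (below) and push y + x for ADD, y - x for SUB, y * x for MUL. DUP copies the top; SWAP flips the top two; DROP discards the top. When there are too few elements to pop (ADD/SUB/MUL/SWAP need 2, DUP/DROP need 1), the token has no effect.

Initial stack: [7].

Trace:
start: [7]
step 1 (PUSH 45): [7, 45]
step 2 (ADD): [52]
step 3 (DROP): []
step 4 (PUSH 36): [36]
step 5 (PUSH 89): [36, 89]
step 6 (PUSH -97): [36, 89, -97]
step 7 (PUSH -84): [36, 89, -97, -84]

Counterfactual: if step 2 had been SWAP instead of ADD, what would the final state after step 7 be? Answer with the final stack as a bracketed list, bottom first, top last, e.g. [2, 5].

(re-executing from step 2 with the substitution; state before step 2: [7, 45])
step 2 (SWAP): [45, 7]
step 3 (DROP): [45]
step 4 (PUSH 36): [45, 36]
step 5 (PUSH 89): [45, 36, 89]
step 6 (PUSH -97): [45, 36, 89, -97]
step 7 (PUSH -84): [45, 36, 89, -97, -84]

[45, 36, 89, -97, -84]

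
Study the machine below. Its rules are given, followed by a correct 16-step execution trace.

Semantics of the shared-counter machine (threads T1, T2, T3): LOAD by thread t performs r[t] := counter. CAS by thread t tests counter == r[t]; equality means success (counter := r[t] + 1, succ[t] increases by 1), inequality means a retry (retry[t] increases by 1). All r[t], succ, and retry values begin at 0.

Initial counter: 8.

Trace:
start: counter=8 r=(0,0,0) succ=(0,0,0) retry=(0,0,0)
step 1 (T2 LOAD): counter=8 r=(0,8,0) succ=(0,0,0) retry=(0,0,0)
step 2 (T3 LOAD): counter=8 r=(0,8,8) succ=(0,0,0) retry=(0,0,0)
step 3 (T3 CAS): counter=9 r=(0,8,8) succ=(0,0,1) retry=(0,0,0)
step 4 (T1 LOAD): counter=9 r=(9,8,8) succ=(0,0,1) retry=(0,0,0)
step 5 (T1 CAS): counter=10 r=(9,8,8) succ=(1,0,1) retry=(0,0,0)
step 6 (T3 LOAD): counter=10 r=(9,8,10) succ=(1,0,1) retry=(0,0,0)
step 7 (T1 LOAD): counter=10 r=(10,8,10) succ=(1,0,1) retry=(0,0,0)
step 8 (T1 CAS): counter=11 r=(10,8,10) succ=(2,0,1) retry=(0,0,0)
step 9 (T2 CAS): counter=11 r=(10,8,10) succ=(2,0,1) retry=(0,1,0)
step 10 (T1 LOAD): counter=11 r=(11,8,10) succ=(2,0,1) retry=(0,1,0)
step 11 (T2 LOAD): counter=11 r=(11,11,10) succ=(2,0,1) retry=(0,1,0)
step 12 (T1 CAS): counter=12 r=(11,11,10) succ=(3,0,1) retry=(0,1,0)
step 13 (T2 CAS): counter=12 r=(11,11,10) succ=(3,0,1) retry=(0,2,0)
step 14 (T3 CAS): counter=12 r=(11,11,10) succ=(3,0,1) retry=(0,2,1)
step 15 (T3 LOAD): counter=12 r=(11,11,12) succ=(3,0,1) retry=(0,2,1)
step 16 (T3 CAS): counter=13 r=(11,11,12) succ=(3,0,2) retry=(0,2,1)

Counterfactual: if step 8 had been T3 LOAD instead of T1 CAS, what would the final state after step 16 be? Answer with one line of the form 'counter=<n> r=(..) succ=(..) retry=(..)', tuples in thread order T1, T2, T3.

counter=12 r=(10,10,11) succ=(2,0,2) retry=(0,2,1)

(re-executing from step 8 with the substitution; state before step 8: counter=10 r=(10,8,10) succ=(1,0,1) retry=(0,0,0))
step 8 (T3 LOAD): counter=10 r=(10,8,10) succ=(1,0,1) retry=(0,0,0)
step 9 (T2 CAS): counter=10 r=(10,8,10) succ=(1,0,1) retry=(0,1,0)
step 10 (T1 LOAD): counter=10 r=(10,8,10) succ=(1,0,1) retry=(0,1,0)
step 11 (T2 LOAD): counter=10 r=(10,10,10) succ=(1,0,1) retry=(0,1,0)
step 12 (T1 CAS): counter=11 r=(10,10,10) succ=(2,0,1) retry=(0,1,0)
step 13 (T2 CAS): counter=11 r=(10,10,10) succ=(2,0,1) retry=(0,2,0)
step 14 (T3 CAS): counter=11 r=(10,10,10) succ=(2,0,1) retry=(0,2,1)
step 15 (T3 LOAD): counter=11 r=(10,10,11) succ=(2,0,1) retry=(0,2,1)
step 16 (T3 CAS): counter=12 r=(10,10,11) succ=(2,0,2) retry=(0,2,1)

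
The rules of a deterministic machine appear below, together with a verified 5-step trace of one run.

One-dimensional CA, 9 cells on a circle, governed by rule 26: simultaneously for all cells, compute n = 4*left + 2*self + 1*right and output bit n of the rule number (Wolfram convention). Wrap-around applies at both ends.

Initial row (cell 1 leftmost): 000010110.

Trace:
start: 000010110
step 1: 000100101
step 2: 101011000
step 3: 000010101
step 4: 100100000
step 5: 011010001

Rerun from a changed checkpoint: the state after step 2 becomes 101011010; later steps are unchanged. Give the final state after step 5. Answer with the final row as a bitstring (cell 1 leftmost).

state after step 2 := 101011010
step 3: 000010000
step 4: 000101000
step 5: 001000100

001000100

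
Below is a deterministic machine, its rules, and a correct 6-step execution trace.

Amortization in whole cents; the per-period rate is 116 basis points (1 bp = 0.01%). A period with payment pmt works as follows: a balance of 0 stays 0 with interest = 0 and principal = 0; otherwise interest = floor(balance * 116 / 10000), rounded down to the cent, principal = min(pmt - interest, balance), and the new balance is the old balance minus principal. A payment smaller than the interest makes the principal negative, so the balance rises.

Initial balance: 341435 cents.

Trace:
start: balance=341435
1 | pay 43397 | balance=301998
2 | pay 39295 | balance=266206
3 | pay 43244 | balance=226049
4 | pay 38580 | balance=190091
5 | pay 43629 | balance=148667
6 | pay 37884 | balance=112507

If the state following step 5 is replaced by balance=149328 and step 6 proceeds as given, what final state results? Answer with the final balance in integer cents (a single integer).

113176

state after step 5 := balance=149328
6 | pay 37884 | balance=113176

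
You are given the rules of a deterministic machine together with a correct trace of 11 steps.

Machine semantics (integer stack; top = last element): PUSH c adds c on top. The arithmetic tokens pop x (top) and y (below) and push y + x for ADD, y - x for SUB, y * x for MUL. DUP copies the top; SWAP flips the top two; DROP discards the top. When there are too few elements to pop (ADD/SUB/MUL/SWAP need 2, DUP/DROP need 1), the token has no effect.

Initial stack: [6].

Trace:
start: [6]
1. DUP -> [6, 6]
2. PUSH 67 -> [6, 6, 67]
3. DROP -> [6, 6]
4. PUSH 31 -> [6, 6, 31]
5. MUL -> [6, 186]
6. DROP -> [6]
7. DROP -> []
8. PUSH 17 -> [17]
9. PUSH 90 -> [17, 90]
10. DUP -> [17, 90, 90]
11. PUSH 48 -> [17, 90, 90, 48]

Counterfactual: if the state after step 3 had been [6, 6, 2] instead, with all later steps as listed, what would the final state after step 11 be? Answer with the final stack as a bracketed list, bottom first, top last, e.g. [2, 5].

[6, 17, 90, 90, 48]

state after step 3 := [6, 6, 2]
4. PUSH 31 -> [6, 6, 2, 31]
5. MUL -> [6, 6, 62]
6. DROP -> [6, 6]
7. DROP -> [6]
8. PUSH 17 -> [6, 17]
9. PUSH 90 -> [6, 17, 90]
10. DUP -> [6, 17, 90, 90]
11. PUSH 48 -> [6, 17, 90, 90, 48]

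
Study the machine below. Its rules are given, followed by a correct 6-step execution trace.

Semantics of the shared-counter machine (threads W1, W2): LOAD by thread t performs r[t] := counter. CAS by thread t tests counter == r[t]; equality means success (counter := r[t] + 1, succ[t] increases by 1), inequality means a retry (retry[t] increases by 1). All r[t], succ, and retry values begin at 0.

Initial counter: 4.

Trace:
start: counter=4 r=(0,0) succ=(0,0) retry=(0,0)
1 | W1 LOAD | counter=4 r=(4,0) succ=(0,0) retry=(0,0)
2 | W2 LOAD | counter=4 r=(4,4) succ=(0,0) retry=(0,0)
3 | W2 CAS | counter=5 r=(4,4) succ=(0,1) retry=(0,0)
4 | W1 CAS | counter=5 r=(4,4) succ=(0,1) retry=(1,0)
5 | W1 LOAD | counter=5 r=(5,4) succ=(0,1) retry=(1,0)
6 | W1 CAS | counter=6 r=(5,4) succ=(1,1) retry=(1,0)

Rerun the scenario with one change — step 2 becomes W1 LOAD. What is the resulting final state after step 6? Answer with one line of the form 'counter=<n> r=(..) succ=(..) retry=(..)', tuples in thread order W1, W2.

counter=6 r=(5,0) succ=(2,0) retry=(0,1)

(re-executing from step 2 with the substitution; state before step 2: counter=4 r=(4,0) succ=(0,0) retry=(0,0))
2 | W1 LOAD | counter=4 r=(4,0) succ=(0,0) retry=(0,0)
3 | W2 CAS | counter=4 r=(4,0) succ=(0,0) retry=(0,1)
4 | W1 CAS | counter=5 r=(4,0) succ=(1,0) retry=(0,1)
5 | W1 LOAD | counter=5 r=(5,0) succ=(1,0) retry=(0,1)
6 | W1 CAS | counter=6 r=(5,0) succ=(2,0) retry=(0,1)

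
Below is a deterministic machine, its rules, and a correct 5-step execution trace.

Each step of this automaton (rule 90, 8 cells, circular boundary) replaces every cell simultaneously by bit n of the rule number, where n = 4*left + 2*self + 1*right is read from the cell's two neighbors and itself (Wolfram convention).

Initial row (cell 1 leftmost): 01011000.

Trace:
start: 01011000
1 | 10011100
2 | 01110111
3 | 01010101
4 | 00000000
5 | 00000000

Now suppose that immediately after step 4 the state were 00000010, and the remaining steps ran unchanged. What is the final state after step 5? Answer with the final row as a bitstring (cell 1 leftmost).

state after step 4 := 00000010
5 | 00000101

00000101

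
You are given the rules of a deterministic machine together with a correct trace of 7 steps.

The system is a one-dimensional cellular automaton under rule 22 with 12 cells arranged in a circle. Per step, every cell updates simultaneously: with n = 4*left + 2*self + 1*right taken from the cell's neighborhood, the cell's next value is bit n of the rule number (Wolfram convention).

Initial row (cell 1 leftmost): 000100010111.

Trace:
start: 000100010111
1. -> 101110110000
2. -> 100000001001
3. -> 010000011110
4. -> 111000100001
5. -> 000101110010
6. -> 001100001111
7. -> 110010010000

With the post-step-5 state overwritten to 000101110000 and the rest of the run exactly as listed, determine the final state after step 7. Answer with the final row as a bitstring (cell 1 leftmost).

010010011100

state after step 5 := 000101110000
6. -> 001100001000
7. -> 010010011100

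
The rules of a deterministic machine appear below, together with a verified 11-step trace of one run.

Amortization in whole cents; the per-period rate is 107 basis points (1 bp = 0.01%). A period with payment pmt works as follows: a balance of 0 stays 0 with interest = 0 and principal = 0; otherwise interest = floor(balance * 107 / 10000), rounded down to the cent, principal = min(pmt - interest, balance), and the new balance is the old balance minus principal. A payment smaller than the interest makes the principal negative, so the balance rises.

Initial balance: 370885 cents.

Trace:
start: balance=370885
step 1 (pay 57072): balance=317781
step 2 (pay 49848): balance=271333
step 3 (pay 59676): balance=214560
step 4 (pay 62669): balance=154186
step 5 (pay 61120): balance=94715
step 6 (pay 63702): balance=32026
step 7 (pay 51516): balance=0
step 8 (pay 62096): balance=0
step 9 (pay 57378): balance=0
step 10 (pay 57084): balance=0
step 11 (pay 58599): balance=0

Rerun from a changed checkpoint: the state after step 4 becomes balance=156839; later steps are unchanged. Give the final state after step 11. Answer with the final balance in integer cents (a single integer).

0

state after step 4 := balance=156839
step 5 (pay 61120): balance=97397
step 6 (pay 63702): balance=34737
step 7 (pay 51516): balance=0
step 8 (pay 62096): balance=0
step 9 (pay 57378): balance=0
step 10 (pay 57084): balance=0
step 11 (pay 58599): balance=0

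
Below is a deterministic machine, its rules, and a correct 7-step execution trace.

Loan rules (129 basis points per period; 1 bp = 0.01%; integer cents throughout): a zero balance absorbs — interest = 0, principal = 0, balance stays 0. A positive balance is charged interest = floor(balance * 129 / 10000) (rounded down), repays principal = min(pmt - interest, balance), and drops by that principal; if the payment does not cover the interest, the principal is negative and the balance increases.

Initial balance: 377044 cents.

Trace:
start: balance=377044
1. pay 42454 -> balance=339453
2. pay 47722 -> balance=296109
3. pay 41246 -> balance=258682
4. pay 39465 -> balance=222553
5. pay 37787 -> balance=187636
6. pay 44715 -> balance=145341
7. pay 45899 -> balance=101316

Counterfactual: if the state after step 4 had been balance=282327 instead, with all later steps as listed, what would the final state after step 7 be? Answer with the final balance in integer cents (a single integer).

state after step 4 := balance=282327
5. pay 37787 -> balance=248182
6. pay 44715 -> balance=206668
7. pay 45899 -> balance=163435

163435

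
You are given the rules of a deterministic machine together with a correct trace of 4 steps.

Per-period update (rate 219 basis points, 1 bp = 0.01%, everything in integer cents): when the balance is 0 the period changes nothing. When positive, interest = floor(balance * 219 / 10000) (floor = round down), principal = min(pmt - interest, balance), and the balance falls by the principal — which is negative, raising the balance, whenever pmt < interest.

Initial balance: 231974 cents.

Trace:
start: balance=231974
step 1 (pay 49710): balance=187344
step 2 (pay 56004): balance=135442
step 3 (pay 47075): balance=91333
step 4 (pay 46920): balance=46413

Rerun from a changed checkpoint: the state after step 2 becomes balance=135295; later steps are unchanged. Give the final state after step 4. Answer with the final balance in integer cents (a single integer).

state after step 2 := balance=135295
step 3 (pay 47075): balance=91182
step 4 (pay 46920): balance=46258

46258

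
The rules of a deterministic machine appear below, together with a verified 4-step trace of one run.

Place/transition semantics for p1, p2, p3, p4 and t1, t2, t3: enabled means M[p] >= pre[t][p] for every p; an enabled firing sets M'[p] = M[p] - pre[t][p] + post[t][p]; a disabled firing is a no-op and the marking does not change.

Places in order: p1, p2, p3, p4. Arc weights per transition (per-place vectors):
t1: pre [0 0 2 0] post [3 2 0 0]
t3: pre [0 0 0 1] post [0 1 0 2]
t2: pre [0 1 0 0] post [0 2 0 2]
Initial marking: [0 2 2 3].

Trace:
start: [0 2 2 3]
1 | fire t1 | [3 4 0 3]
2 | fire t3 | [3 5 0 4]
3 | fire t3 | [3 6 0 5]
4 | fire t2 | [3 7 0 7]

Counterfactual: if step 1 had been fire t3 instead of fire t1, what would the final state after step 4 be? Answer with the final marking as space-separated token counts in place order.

(re-executing from step 1 with the substitution; state before step 1: [0 2 2 3])
1 | fire t3 | [0 3 2 4]
2 | fire t3 | [0 4 2 5]
3 | fire t3 | [0 5 2 6]
4 | fire t2 | [0 6 2 8]

0 6 2 8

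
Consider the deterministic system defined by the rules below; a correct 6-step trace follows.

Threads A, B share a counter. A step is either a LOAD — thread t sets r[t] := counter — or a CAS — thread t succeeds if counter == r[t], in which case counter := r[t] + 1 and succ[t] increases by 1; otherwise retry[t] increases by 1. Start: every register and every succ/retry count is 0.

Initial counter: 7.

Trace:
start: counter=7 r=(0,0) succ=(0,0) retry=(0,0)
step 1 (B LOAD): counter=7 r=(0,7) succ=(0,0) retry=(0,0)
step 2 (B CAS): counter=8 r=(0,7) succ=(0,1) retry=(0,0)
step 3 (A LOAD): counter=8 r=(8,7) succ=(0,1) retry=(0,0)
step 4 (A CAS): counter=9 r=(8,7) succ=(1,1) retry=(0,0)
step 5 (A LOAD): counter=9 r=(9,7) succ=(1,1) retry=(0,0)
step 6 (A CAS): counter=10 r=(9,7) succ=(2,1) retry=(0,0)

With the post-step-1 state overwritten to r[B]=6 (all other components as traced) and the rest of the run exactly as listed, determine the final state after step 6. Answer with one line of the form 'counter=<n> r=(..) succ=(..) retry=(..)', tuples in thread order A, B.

state after step 1 := counter=7 r=(0,6) succ=(0,0) retry=(0,0)
step 2 (B CAS): counter=7 r=(0,6) succ=(0,0) retry=(0,1)
step 3 (A LOAD): counter=7 r=(7,6) succ=(0,0) retry=(0,1)
step 4 (A CAS): counter=8 r=(7,6) succ=(1,0) retry=(0,1)
step 5 (A LOAD): counter=8 r=(8,6) succ=(1,0) retry=(0,1)
step 6 (A CAS): counter=9 r=(8,6) succ=(2,0) retry=(0,1)

counter=9 r=(8,6) succ=(2,0) retry=(0,1)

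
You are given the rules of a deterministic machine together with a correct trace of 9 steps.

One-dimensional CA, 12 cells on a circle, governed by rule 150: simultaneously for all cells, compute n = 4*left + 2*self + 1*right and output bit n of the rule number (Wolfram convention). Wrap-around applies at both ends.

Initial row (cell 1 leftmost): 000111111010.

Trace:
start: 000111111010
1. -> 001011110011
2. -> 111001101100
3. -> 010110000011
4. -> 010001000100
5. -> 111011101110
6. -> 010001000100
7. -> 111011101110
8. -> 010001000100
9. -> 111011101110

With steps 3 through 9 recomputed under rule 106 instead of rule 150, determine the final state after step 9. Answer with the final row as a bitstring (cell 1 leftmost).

111011001111

(re-executing steps 3..9 under rule 106; state before step 3: 111001101100)
3. -> 101011111101
4. -> 110110000111
5. -> 011110001100
6. -> 110010011100
7. -> 110100110101
8. -> 011001111011
9. -> 111011001111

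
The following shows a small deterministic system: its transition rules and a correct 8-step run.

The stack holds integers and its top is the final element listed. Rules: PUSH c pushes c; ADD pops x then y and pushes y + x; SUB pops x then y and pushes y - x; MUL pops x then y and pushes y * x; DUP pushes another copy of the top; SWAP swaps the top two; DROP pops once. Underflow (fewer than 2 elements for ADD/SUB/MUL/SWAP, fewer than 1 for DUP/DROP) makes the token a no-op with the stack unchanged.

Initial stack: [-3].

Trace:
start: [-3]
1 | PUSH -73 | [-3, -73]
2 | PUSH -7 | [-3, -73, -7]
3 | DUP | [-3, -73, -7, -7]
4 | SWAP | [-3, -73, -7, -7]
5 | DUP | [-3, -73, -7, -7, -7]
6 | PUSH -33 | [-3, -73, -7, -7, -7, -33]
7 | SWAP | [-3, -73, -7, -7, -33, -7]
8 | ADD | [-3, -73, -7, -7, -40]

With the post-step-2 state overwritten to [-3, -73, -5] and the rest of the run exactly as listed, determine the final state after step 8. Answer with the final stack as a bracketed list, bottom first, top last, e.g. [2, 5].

state after step 2 := [-3, -73, -5]
3 | DUP | [-3, -73, -5, -5]
4 | SWAP | [-3, -73, -5, -5]
5 | DUP | [-3, -73, -5, -5, -5]
6 | PUSH -33 | [-3, -73, -5, -5, -5, -33]
7 | SWAP | [-3, -73, -5, -5, -33, -5]
8 | ADD | [-3, -73, -5, -5, -38]

[-3, -73, -5, -5, -38]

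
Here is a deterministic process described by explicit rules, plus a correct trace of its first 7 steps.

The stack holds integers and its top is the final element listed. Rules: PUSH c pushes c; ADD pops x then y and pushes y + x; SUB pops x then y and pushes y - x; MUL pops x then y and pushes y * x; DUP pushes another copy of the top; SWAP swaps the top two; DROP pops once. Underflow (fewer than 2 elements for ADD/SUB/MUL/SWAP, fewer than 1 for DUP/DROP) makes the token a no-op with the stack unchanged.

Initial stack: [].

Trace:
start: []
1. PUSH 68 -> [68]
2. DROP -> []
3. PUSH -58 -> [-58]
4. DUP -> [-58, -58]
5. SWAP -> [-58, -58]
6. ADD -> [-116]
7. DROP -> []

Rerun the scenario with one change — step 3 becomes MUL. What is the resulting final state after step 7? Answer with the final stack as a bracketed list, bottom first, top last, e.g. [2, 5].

(re-executing from step 3 with the substitution; state before step 3: [])
3. MUL -> []
4. DUP -> []
5. SWAP -> []
6. ADD -> []
7. DROP -> []

[]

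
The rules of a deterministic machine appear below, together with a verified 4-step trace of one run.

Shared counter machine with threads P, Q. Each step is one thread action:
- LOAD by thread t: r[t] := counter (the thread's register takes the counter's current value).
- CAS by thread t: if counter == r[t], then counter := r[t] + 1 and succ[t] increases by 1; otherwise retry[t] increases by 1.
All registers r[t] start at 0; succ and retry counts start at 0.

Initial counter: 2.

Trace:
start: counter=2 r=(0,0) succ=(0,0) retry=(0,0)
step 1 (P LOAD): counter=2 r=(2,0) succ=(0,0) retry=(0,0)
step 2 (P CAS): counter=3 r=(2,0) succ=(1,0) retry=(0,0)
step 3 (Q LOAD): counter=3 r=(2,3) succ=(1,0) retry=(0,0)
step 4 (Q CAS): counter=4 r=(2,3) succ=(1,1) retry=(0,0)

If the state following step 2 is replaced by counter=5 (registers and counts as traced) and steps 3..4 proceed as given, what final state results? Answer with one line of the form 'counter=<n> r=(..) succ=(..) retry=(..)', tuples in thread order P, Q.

state after step 2 := counter=5 r=(2,0) succ=(1,0) retry=(0,0)
step 3 (Q LOAD): counter=5 r=(2,5) succ=(1,0) retry=(0,0)
step 4 (Q CAS): counter=6 r=(2,5) succ=(1,1) retry=(0,0)

counter=6 r=(2,5) succ=(1,1) retry=(0,0)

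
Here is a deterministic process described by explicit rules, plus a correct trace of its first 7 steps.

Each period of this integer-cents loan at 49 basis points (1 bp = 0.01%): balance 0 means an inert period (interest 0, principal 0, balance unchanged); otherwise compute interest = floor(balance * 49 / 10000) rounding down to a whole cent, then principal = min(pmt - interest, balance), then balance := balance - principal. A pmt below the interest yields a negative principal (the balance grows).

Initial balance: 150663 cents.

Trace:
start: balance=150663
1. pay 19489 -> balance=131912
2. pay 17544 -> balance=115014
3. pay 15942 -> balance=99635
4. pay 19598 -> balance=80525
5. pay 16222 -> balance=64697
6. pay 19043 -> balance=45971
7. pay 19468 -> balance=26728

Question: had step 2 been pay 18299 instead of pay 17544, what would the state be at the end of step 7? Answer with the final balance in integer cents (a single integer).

(re-executing from step 2 with the substitution; state before step 2: balance=131912)
2. pay 18299 -> balance=114259
3. pay 15942 -> balance=98876
4. pay 19598 -> balance=79762
5. pay 16222 -> balance=63930
6. pay 19043 -> balance=45200
7. pay 19468 -> balance=25953

25953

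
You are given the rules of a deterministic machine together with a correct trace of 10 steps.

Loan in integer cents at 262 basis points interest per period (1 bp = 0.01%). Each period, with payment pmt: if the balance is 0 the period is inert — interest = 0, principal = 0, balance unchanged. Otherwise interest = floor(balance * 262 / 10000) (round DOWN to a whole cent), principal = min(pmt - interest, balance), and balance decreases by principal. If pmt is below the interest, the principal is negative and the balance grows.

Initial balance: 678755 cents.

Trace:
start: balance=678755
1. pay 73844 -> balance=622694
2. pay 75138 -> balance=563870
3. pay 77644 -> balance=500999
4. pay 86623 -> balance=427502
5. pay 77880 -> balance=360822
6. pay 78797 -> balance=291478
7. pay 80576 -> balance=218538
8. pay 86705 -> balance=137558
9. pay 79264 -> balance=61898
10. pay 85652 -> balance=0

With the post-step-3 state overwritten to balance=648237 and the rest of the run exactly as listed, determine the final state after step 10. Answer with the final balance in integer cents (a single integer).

state after step 3 := balance=648237
4. pay 86623 -> balance=578597
5. pay 77880 -> balance=515876
6. pay 78797 -> balance=450594
7. pay 80576 -> balance=381823
8. pay 86705 -> balance=305121
9. pay 79264 -> balance=233851
10. pay 85652 -> balance=154325

154325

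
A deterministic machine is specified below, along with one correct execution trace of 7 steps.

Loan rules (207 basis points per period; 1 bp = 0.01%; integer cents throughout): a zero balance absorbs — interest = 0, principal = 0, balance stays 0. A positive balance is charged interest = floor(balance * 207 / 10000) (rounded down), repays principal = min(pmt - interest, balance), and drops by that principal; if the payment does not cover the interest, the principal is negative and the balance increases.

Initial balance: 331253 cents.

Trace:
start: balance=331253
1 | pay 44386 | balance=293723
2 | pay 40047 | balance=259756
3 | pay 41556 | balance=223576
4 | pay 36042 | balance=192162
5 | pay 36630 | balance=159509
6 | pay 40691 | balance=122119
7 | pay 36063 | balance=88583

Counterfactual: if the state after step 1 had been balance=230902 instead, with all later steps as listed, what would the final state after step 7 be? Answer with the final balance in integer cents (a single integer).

state after step 1 := balance=230902
2 | pay 40047 | balance=195634
3 | pay 41556 | balance=158127
4 | pay 36042 | balance=125358
5 | pay 36630 | balance=91322
6 | pay 40691 | balance=52521
7 | pay 36063 | balance=17545

17545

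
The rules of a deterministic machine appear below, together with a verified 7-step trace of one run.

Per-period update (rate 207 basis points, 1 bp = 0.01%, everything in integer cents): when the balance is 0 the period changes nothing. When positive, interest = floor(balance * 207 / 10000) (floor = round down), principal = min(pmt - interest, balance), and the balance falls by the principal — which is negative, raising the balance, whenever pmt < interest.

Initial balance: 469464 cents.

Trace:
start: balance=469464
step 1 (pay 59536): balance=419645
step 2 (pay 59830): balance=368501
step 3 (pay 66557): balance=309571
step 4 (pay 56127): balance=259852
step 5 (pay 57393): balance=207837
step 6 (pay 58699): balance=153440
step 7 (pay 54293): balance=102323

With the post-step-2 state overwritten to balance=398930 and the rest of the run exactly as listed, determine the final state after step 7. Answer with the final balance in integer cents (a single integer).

state after step 2 := balance=398930
step 3 (pay 66557): balance=340630
step 4 (pay 56127): balance=291554
step 5 (pay 57393): balance=240196
step 6 (pay 58699): balance=186469
step 7 (pay 54293): balance=136035

136035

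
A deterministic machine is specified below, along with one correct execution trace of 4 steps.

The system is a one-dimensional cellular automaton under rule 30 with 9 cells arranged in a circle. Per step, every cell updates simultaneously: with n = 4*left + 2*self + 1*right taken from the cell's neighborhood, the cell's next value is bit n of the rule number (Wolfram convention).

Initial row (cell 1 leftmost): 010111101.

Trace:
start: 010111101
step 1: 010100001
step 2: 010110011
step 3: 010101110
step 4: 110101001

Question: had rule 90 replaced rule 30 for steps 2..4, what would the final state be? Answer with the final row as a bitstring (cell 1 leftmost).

(re-executing steps 2..4 under rule 90; state before step 2: 010100001)
step 2: 000010010
step 3: 000101101
step 4: 101001100

101001100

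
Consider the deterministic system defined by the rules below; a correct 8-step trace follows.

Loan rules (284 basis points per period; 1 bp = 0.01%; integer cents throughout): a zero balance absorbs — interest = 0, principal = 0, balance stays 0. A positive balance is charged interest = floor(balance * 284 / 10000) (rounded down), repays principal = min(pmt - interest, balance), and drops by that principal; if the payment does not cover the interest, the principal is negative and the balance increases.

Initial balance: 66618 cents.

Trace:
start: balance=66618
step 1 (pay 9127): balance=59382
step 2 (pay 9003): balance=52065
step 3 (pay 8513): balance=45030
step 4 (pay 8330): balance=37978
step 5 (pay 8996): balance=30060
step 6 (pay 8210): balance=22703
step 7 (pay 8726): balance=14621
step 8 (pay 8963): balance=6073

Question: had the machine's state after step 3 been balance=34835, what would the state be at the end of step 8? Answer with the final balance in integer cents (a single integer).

0

state after step 3 := balance=34835
step 4 (pay 8330): balance=27494
step 5 (pay 8996): balance=19278
step 6 (pay 8210): balance=11615
step 7 (pay 8726): balance=3218
step 8 (pay 8963): balance=0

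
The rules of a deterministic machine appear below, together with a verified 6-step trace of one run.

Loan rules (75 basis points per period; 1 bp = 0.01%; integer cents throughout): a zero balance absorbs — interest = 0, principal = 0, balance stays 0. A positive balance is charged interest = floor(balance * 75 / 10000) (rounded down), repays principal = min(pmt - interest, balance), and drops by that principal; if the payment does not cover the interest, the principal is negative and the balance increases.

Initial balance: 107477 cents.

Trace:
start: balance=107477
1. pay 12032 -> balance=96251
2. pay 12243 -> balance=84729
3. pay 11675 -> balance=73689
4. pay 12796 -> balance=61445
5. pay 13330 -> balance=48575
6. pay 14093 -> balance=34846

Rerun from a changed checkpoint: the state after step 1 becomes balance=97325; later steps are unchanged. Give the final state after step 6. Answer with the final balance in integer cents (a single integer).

35961

state after step 1 := balance=97325
2. pay 12243 -> balance=85811
3. pay 11675 -> balance=74779
4. pay 12796 -> balance=62543
5. pay 13330 -> balance=49682
6. pay 14093 -> balance=35961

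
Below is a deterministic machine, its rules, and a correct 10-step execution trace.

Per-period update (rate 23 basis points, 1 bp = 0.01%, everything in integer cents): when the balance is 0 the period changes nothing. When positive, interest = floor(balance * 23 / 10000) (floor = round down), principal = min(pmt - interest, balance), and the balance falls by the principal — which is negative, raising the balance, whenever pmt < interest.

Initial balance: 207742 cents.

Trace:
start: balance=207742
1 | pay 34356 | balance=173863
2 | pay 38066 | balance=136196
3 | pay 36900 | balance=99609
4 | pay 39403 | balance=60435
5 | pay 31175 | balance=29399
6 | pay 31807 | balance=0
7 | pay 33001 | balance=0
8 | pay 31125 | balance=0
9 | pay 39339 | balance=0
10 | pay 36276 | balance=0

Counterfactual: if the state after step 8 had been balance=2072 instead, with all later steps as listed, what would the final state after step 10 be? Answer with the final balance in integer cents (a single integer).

state after step 8 := balance=2072
9 | pay 39339 | balance=0
10 | pay 36276 | balance=0

0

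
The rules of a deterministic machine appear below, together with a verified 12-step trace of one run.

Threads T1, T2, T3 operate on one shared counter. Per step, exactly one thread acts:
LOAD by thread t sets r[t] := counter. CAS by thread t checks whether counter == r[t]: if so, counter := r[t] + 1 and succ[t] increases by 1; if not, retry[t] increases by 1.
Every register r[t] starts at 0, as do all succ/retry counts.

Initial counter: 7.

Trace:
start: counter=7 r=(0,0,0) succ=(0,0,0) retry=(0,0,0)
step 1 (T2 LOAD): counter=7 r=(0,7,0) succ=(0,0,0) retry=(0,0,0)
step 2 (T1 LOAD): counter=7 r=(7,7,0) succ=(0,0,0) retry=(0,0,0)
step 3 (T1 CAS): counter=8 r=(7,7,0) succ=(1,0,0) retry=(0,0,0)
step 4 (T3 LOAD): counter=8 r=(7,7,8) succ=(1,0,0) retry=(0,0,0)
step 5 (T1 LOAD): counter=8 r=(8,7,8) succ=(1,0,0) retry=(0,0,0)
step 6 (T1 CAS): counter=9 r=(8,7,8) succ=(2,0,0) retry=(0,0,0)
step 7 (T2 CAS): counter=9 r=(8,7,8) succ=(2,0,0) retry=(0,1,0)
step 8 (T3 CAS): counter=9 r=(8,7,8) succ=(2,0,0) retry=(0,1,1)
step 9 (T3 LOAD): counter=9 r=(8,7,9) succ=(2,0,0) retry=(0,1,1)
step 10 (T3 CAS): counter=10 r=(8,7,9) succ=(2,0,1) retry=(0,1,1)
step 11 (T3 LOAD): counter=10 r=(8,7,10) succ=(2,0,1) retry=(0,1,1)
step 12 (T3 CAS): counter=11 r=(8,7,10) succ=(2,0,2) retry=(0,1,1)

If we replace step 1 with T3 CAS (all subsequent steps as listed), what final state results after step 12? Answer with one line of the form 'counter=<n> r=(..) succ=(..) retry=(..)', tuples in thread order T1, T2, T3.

(re-executing from step 1 with the substitution; state before step 1: counter=7 r=(0,0,0) succ=(0,0,0) retry=(0,0,0))
step 1 (T3 CAS): counter=7 r=(0,0,0) succ=(0,0,0) retry=(0,0,1)
step 2 (T1 LOAD): counter=7 r=(7,0,0) succ=(0,0,0) retry=(0,0,1)
step 3 (T1 CAS): counter=8 r=(7,0,0) succ=(1,0,0) retry=(0,0,1)
step 4 (T3 LOAD): counter=8 r=(7,0,8) succ=(1,0,0) retry=(0,0,1)
step 5 (T1 LOAD): counter=8 r=(8,0,8) succ=(1,0,0) retry=(0,0,1)
step 6 (T1 CAS): counter=9 r=(8,0,8) succ=(2,0,0) retry=(0,0,1)
step 7 (T2 CAS): counter=9 r=(8,0,8) succ=(2,0,0) retry=(0,1,1)
step 8 (T3 CAS): counter=9 r=(8,0,8) succ=(2,0,0) retry=(0,1,2)
step 9 (T3 LOAD): counter=9 r=(8,0,9) succ=(2,0,0) retry=(0,1,2)
step 10 (T3 CAS): counter=10 r=(8,0,9) succ=(2,0,1) retry=(0,1,2)
step 11 (T3 LOAD): counter=10 r=(8,0,10) succ=(2,0,1) retry=(0,1,2)
step 12 (T3 CAS): counter=11 r=(8,0,10) succ=(2,0,2) retry=(0,1,2)

counter=11 r=(8,0,10) succ=(2,0,2) retry=(0,1,2)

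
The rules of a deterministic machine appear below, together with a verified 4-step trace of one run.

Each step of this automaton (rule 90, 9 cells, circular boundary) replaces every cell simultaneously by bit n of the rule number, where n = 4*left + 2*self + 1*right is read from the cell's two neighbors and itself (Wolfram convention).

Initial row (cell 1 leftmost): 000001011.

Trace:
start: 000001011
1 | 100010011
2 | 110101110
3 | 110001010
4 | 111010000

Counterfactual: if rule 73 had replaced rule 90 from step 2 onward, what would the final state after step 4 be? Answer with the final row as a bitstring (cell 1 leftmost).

111011011

(re-executing steps 2..4 under rule 73; state before step 2: 100010011)
2 | 101000010
3 | 000011000
4 | 111011011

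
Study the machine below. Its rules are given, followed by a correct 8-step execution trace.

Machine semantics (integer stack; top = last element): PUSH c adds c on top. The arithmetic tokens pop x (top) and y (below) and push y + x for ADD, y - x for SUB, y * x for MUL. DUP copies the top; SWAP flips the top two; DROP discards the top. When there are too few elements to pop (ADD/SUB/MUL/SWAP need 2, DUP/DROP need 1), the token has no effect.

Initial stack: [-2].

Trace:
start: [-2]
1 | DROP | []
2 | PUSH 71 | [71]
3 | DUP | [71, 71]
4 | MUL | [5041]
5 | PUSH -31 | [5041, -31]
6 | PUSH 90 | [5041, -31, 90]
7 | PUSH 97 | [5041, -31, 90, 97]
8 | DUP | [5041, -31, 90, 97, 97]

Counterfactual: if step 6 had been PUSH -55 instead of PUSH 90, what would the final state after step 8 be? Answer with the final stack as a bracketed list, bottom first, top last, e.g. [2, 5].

[5041, -31, -55, 97, 97]

(re-executing from step 6 with the substitution; state before step 6: [5041, -31])
6 | PUSH -55 | [5041, -31, -55]
7 | PUSH 97 | [5041, -31, -55, 97]
8 | DUP | [5041, -31, -55, 97, 97]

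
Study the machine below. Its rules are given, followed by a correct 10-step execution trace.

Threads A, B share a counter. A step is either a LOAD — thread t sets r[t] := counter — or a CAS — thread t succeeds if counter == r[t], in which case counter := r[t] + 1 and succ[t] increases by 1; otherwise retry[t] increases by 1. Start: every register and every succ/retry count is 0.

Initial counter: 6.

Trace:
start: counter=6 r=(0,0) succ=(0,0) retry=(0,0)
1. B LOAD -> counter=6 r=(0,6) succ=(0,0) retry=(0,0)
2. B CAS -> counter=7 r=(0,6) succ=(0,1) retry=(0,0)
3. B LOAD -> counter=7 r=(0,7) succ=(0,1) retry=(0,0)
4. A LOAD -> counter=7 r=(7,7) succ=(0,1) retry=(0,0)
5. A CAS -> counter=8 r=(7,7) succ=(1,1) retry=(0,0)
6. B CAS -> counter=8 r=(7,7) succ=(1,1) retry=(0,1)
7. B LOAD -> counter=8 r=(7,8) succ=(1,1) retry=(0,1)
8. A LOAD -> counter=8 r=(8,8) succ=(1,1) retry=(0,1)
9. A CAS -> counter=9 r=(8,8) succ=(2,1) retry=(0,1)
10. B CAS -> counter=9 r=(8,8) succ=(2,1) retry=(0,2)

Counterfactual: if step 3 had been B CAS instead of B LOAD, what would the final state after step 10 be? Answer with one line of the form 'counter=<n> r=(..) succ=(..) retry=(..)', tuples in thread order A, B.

(re-executing from step 3 with the substitution; state before step 3: counter=7 r=(0,6) succ=(0,1) retry=(0,0))
3. B CAS -> counter=7 r=(0,6) succ=(0,1) retry=(0,1)
4. A LOAD -> counter=7 r=(7,6) succ=(0,1) retry=(0,1)
5. A CAS -> counter=8 r=(7,6) succ=(1,1) retry=(0,1)
6. B CAS -> counter=8 r=(7,6) succ=(1,1) retry=(0,2)
7. B LOAD -> counter=8 r=(7,8) succ=(1,1) retry=(0,2)
8. A LOAD -> counter=8 r=(8,8) succ=(1,1) retry=(0,2)
9. A CAS -> counter=9 r=(8,8) succ=(2,1) retry=(0,2)
10. B CAS -> counter=9 r=(8,8) succ=(2,1) retry=(0,3)

counter=9 r=(8,8) succ=(2,1) retry=(0,3)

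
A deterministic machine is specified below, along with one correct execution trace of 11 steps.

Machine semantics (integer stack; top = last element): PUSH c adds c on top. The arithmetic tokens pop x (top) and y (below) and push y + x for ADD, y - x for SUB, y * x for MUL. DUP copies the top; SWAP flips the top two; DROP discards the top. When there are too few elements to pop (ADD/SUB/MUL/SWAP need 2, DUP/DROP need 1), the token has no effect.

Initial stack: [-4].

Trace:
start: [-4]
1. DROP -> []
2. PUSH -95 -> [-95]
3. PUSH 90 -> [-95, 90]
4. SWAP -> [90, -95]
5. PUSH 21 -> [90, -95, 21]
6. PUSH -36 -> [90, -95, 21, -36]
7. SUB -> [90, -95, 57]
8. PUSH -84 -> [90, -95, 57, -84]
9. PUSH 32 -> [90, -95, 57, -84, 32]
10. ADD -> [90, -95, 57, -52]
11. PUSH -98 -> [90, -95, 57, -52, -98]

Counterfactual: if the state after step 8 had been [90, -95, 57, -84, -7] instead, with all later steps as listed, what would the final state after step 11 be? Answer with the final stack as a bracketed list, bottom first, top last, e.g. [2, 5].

state after step 8 := [90, -95, 57, -84, -7]
9. PUSH 32 -> [90, -95, 57, -84, -7, 32]
10. ADD -> [90, -95, 57, -84, 25]
11. PUSH -98 -> [90, -95, 57, -84, 25, -98]

[90, -95, 57, -84, 25, -98]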